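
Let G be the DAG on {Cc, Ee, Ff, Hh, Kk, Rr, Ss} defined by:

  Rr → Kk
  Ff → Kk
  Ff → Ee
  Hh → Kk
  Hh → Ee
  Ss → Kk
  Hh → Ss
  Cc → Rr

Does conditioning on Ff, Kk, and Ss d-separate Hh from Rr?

No

Enumerating the 3 paths from Hh to Rr and testing each for blocking by {Ff, Kk, Ss}:
Path 1: Hh → Ss → Kk ← Rr
  Ss is a chain here and Ss is conditioned on, so the path is blocked at Ss.
Path 2: Hh → Kk ← Rr
  Kk is a collider and Kk is conditioned on, which opens it — no node blocks this path, so it is active.
Path 3: Hh → Ee ← Ff → Kk ← Rr
  Ee is a collider here and neither Ee nor any of its descendants is conditioned on, so the collider stays closed — the path is blocked at Ee.
At least one path is unblocked, so d-separation fails.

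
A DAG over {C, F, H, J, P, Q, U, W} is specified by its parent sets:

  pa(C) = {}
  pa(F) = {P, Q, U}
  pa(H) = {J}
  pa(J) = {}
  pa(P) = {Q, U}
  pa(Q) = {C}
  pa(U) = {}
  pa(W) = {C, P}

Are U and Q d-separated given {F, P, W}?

No

There are 6 undirected paths between U and Q; checking each against the conditioning set {F, P, W}:
Path 1: U → F ← Q
  F is a collider and F is conditioned on, which opens it — no node blocks this path, so it is active.
Path 2: U → F ← P → W ← C → Q
  P is a fork here and P is conditioned on, so the path is blocked at P.
Path 3: U → F ← P ← Q
  P is a chain here and P is conditioned on, so the path is blocked at P.
Path 4: U → P → F ← Q
  P is a chain here and P is conditioned on, so the path is blocked at P.
Path 5: U → P → W ← C → Q
  P is a chain here and P is conditioned on, so the path is blocked at P.
Path 6: U → P ← Q
  P is a collider and P is conditioned on, which opens it — no node blocks this path, so it is active.
Since the path U → F ← Q is active, U and Q are not d-separated given {F, P, W}.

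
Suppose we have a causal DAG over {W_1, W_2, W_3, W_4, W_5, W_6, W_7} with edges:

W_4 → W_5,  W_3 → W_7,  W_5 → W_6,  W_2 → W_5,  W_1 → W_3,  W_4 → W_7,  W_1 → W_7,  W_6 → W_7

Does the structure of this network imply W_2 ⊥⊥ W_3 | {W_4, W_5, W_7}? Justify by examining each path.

Yes — W_2 and W_3 are d-separated given {W_4, W_5, W_7}.

Enumerating the 4 paths from W_2 to W_3 and testing each for blocking by {W_4, W_5, W_7}:
Path 1: W_2 → W_5 → W_6 → W_7 ← W_3
  W_5 is a chain here and W_5 is conditioned on, so the path is blocked at W_5.
Path 2: W_2 → W_5 → W_6 → W_7 ← W_1 → W_3
  W_5 is a chain here and W_5 is conditioned on, so the path is blocked at W_5.
Path 3: W_2 → W_5 ← W_4 → W_7 ← W_3
  W_4 is a fork here and W_4 is conditioned on, so the path is blocked at W_4.
Path 4: W_2 → W_5 ← W_4 → W_7 ← W_1 → W_3
  W_4 is a fork here and W_4 is conditioned on, so the path is blocked at W_4.
Every path is blocked, so W_2 and W_3 are d-separated given {W_4, W_5, W_7}.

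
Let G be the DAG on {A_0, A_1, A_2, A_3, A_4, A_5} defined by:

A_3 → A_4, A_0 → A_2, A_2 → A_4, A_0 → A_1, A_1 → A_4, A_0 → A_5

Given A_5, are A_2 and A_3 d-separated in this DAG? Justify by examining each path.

Yes

We examine all 2 paths between A_2 and A_3:
Path 1: A_2 → A_4 ← A_3
  A_4 is a collider here and neither A_4 nor any of its descendants is conditioned on, so the collider stays closed — the path is blocked at A_4.
Path 2: A_2 ← A_0 → A_1 → A_4 ← A_3
  A_4 is a collider here and neither A_4 nor any of its descendants is conditioned on, so the collider stays closed — the path is blocked at A_4.
All paths are blocked; A_2 ⊥ A_3 | {A_5} holds.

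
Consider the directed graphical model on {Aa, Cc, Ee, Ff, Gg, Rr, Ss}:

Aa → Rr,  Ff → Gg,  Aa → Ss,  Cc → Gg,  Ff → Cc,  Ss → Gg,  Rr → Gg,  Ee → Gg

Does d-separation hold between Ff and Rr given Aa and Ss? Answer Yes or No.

Yes

Enumerating the 4 paths from Ff to Rr and testing each for blocking by {Aa, Ss}:
Path 1: Ff → Gg ← Ss ← Aa → Rr
  Gg is a collider here and neither Gg nor any of its descendants is conditioned on, so the collider stays closed — the path is blocked at Gg.
Path 2: Ff → Gg ← Rr
  Gg is a collider here and neither Gg nor any of its descendants is conditioned on, so the collider stays closed — the path is blocked at Gg.
Path 3: Ff → Cc → Gg ← Ss ← Aa → Rr
  Gg is a collider here and neither Gg nor any of its descendants is conditioned on, so the collider stays closed — the path is blocked at Gg.
Path 4: Ff → Cc → Gg ← Rr
  Gg is a collider here and neither Gg nor any of its descendants is conditioned on, so the collider stays closed — the path is blocked at Gg.
All paths are blocked; Ff ⊥ Rr | {Aa, Ss} holds.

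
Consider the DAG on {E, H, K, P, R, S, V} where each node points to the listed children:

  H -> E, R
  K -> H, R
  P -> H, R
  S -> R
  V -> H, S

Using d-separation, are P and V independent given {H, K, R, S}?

6 paths connect P and V; each must be blocked for d-separation to hold:
Path 1: P → R ← K → H ← V
  K is a fork here and K is conditioned on, so the path is blocked at K.
Path 2: P → R ← H ← V
  H is a chain here and H is conditioned on, so the path is blocked at H.
Path 3: P → R ← S ← V
  S is a chain here and S is conditioned on, so the path is blocked at S.
Path 4: P → H ← K → R ← S ← V
  K is a fork here and K is conditioned on, so the path is blocked at K.
Path 5: P → H → R ← S ← V
  H is a chain here and H is conditioned on, so the path is blocked at H.
Path 6: P → H ← V
  H is a collider and H is conditioned on, which opens it — no node blocks this path, so it is active.
Since the path P → H ← V is active, P and V are not d-separated given {H, K, R, S}.

No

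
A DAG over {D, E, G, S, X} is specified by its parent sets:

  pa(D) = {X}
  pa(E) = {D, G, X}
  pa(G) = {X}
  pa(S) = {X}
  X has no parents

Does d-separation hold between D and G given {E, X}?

No — D and G are not d-separated given {E, X}.

4 paths connect D and G; each must be blocked for d-separation to hold:
Path 1: D ← X → G
  X is a fork here and X is conditioned on, so the path is blocked at X.
Path 2: D ← X → E ← G
  X is a fork here and X is conditioned on, so the path is blocked at X.
Path 3: D → E ← G
  E is a collider and E is conditioned on, which opens it — no node blocks this path, so it is active.
Path 4: D → E ← X → G
  X is a fork here and X is conditioned on, so the path is blocked at X.
At least one path is unblocked, so d-separation fails.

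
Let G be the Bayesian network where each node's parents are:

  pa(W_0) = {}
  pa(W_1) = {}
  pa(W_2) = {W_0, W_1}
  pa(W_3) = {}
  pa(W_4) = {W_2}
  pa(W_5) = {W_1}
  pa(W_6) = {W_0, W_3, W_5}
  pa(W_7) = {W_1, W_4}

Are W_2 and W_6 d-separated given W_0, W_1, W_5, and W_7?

Yes

Enumerating the 3 paths from W_2 to W_6 and testing each for blocking by {W_0, W_1, W_5, W_7}:
  1. W_2 → W_4 → W_7 ← W_1 → W_5 → W_6 — W_4:chain[open]; W_7:collider[open]; W_1:fork[blocks]; W_5:chain[blocks] ⇒ blocked
  2. W_2 ← W_0 → W_6 — W_0:fork[blocks] ⇒ blocked
  3. W_2 ← W_1 → W_5 → W_6 — W_1:fork[blocks]; W_5:chain[blocks] ⇒ blocked
Since every path is blocked, d-separation holds.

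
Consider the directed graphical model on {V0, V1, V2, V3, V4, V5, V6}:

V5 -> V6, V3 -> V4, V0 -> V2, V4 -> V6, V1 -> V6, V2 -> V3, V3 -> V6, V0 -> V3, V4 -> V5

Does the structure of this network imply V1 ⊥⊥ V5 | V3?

3 paths connect V1 and V5; each must be blocked for d-separation to hold:
  1. V1 → V6 ← V5 — V6:collider[blocks] ⇒ blocked
  2. V1 → V6 ← V4 → V5 — V6:collider[blocks]; V4:fork[open] ⇒ blocked
  3. V1 → V6 ← V3 → V4 → V5 — V6:collider[blocks]; V3:fork[blocks]; V4:chain[open] ⇒ blocked
Every path is blocked, so V1 and V5 are d-separated given {V3}.

Yes — V1 and V5 are d-separated given {V3}.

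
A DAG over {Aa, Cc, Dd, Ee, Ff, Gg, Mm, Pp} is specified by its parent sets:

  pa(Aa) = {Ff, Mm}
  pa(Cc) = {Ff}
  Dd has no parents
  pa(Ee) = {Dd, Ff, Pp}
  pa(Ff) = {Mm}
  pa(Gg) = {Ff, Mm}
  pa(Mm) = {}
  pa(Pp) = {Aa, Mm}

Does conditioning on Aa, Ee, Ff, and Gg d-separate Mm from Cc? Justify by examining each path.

Yes

There are 6 undirected paths between Mm and Cc; checking each against the conditioning set {Aa, Ee, Ff, Gg}:
Path 1: Mm → Ff → Cc
  Ff is a chain here and Ff is conditioned on, so the path is blocked at Ff.
Path 2: Mm → Aa ← Ff → Cc
  Ff is a fork here and Ff is conditioned on, so the path is blocked at Ff.
Path 3: Mm → Aa → Pp → Ee ← Ff → Cc
  Aa is a chain here and Aa is conditioned on, so the path is blocked at Aa.
Path 4: Mm → Gg ← Ff → Cc
  Ff is a fork here and Ff is conditioned on, so the path is blocked at Ff.
Path 5: Mm → Pp ← Aa ← Ff → Cc
  Aa is a chain here and Aa is conditioned on, so the path is blocked at Aa.
Path 6: Mm → Pp → Ee ← Ff → Cc
  Ff is a fork here and Ff is conditioned on, so the path is blocked at Ff.
Every path is blocked, so Mm and Cc are d-separated given {Aa, Ee, Ff, Gg}.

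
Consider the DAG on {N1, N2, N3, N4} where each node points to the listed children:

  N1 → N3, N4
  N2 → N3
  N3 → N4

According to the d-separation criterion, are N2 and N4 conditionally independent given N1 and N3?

We examine all 2 paths between N2 and N4:
Path 1: N2 → N3 ← N1 → N4
  N1 is a fork here and N1 is conditioned on, so the path is blocked at N1.
Path 2: N2 → N3 → N4
  N3 is a chain here and N3 is conditioned on, so the path is blocked at N3.
Every path is blocked, so N2 and N4 are d-separated given {N1, N3}.

Yes — N2 and N4 are d-separated given {N1, N3}.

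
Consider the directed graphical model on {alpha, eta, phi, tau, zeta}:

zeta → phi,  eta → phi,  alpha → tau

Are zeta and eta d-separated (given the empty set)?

There is one path between zeta and eta:
Path 1: zeta → phi ← eta
  phi is a collider here and neither phi nor any of its descendants is conditioned on, so the collider stays closed — the path is blocked at phi.
All paths are blocked; zeta ⊥ eta | ∅ holds.

Yes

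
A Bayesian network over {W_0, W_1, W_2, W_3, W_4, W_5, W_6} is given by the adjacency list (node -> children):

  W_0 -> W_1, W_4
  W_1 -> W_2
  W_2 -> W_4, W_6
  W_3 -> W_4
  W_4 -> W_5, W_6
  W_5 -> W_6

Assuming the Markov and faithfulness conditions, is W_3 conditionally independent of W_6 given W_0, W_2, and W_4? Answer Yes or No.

Enumerating the 4 paths from W_3 to W_6 and testing each for blocking by {W_0, W_2, W_4}:
Path 1: W_3 → W_4 ← W_0 → W_1 → W_2 → W_6
  W_0 is a fork here and W_0 is conditioned on, so the path is blocked at W_0.
Path 2: W_3 → W_4 ← W_2 → W_6
  W_2 is a fork here and W_2 is conditioned on, so the path is blocked at W_2.
Path 3: W_3 → W_4 → W_6
  W_4 is a chain here and W_4 is conditioned on, so the path is blocked at W_4.
Path 4: W_3 → W_4 → W_5 → W_6
  W_4 is a chain here and W_4 is conditioned on, so the path is blocked at W_4.
Every path is blocked, so W_3 and W_6 are d-separated given {W_0, W_2, W_4}.

Yes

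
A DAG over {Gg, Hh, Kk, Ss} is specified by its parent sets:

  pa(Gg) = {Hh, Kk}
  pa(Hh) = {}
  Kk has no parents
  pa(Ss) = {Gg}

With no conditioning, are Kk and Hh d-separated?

Yes — Kk and Hh are d-separated given ∅.

The only undirected path from Kk to Hh is:
Path 1: Kk → Gg ← Hh
  Gg is a collider here and neither Gg nor any of its descendants is conditioned on, so the collider stays closed — the path is blocked at Gg.
Since every path is blocked, d-separation holds.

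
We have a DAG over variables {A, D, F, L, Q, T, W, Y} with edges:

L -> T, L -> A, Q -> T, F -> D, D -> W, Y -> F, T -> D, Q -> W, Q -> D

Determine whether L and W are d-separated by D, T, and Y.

Enumerating the 4 paths from L to W and testing each for blocking by {D, T, Y}:
Path 1: L → T → D ← Q → W
  T is a chain here and T is conditioned on, so the path is blocked at T.
Path 2: L → T → D → W
  T is a chain here and T is conditioned on, so the path is blocked at T.
Path 3: L → T ← Q → D → W
  D is a chain here and D is conditioned on, so the path is blocked at D.
Path 4: L → T ← Q → W
  T is a collider and T is conditioned on, which opens it; Q is a fork and Q is not conditioned on — no node blocks this path, so it is active.
At least one path is unblocked, so d-separation fails.

No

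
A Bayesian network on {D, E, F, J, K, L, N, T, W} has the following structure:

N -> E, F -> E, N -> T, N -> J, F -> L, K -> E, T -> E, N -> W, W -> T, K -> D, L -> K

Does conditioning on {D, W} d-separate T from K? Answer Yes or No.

Yes

Enumerating the 6 paths from T to K and testing each for blocking by {D, W}:
Path 1: T → E ← F → L → K
  E is a collider here and neither E nor any of its descendants is conditioned on, so the collider stays closed — the path is blocked at E.
Path 2: T → E ← K
  E is a collider here and neither E nor any of its descendants is conditioned on, so the collider stays closed — the path is blocked at E.
Path 3: T ← W ← N → E ← F → L → K
  W is a chain here and W is conditioned on, so the path is blocked at W.
Path 4: T ← W ← N → E ← K
  W is a chain here and W is conditioned on, so the path is blocked at W.
Path 5: T ← N → E ← F → L → K
  E is a collider here and neither E nor any of its descendants is conditioned on, so the collider stays closed — the path is blocked at E.
Path 6: T ← N → E ← K
  E is a collider here and neither E nor any of its descendants is conditioned on, so the collider stays closed — the path is blocked at E.
All paths are blocked; T ⊥ K | {D, W} holds.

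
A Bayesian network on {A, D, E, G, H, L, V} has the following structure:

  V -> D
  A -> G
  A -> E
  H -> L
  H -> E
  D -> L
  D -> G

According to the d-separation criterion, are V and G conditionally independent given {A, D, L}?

Yes

There are 2 undirected paths between V and G; checking each against the conditioning set {A, D, L}:
Path 1: V → D → L ← H → E ← A → G
  D is a chain here and D is conditioned on, so the path is blocked at D.
Path 2: V → D → G
  D is a chain here and D is conditioned on, so the path is blocked at D.
Every path is blocked, so V and G are d-separated given {A, D, L}.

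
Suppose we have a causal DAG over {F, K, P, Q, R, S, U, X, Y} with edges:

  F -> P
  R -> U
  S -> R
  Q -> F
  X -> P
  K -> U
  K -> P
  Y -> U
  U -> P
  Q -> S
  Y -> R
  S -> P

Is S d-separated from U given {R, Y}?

Enumerating the 6 paths from S to U and testing each for blocking by {R, Y}:
  1. S → P ← K → U — P:collider[blocks]; K:fork[open] ⇒ blocked
  2. S → P ← U — P:collider[blocks] ⇒ blocked
  3. S ← Q → F → P ← K → U — Q:fork[open]; F:chain[open]; P:collider[blocks]; K:fork[open] ⇒ blocked
  4. S ← Q → F → P ← U — Q:fork[open]; F:chain[open]; P:collider[blocks] ⇒ blocked
  5. S → R ← Y → U — R:collider[open]; Y:fork[blocks] ⇒ blocked
  6. S → R → U — R:chain[blocks] ⇒ blocked
Every path is blocked, so S and U are d-separated given {R, Y}.

Yes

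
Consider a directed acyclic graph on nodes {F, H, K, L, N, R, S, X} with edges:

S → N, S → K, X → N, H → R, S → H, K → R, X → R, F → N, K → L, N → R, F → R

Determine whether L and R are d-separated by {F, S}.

No — L and R are not d-separated given {F, S}.

5 paths connect L and R; each must be blocked for d-separation to hold:
  1. L ← K ← S → N ← X → R — K:chain[open]; S:fork[blocks]; N:collider[blocks]; X:fork[open] ⇒ blocked
  2. L ← K ← S → N → R — K:chain[open]; S:fork[blocks]; N:chain[open] ⇒ blocked
  3. L ← K ← S → N ← F → R — K:chain[open]; S:fork[blocks]; N:collider[blocks]; F:fork[blocks] ⇒ blocked
  4. L ← K ← S → H → R — K:chain[open]; S:fork[blocks]; H:chain[open] ⇒ blocked
  5. L ← K → R — K:fork[open] ⇒ active
Since the path L ← K → R is active, L and R are not d-separated given {F, S}.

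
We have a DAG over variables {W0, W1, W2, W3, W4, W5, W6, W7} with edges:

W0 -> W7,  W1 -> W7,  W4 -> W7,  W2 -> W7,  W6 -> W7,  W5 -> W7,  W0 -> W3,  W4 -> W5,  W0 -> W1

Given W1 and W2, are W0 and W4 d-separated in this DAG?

Enumerating the 4 paths from W0 to W4 and testing each for blocking by {W1, W2}:
Path 1: W0 → W1 → W7 ← W5 ← W4
  W1 is a chain here and W1 is conditioned on, so the path is blocked at W1.
Path 2: W0 → W1 → W7 ← W4
  W1 is a chain here and W1 is conditioned on, so the path is blocked at W1.
Path 3: W0 → W7 ← W5 ← W4
  W7 is a collider here and neither W7 nor any of its descendants is conditioned on, so the collider stays closed — the path is blocked at W7.
Path 4: W0 → W7 ← W4
  W7 is a collider here and neither W7 nor any of its descendants is conditioned on, so the collider stays closed — the path is blocked at W7.
Every path is blocked, so W0 and W4 are d-separated given {W1, W2}.

Yes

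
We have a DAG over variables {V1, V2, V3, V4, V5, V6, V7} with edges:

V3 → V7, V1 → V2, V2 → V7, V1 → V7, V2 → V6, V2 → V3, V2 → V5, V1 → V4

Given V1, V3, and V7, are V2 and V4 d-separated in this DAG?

Yes

3 paths connect V2 and V4; each must be blocked for d-separation to hold:
Path 1: V2 → V3 → V7 ← V1 → V4
  V3 is a chain here and V3 is conditioned on, so the path is blocked at V3.
Path 2: V2 → V7 ← V1 → V4
  V1 is a fork here and V1 is conditioned on, so the path is blocked at V1.
Path 3: V2 ← V1 → V4
  V1 is a fork here and V1 is conditioned on, so the path is blocked at V1.
Since every path is blocked, d-separation holds.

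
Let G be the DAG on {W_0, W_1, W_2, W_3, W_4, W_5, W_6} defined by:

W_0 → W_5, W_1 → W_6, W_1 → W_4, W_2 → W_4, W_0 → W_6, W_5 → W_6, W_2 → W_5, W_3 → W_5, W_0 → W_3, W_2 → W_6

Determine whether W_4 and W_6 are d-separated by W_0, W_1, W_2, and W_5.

Yes

5 paths connect W_4 and W_6; each must be blocked for d-separation to hold:
Path 1: W_4 ← W_1 → W_6
  W_1 is a fork here and W_1 is conditioned on, so the path is blocked at W_1.
Path 2: W_4 ← W_2 → W_6
  W_2 is a fork here and W_2 is conditioned on, so the path is blocked at W_2.
Path 3: W_4 ← W_2 → W_5 ← W_0 → W_6
  W_2 is a fork here and W_2 is conditioned on, so the path is blocked at W_2.
Path 4: W_4 ← W_2 → W_5 → W_6
  W_2 is a fork here and W_2 is conditioned on, so the path is blocked at W_2.
Path 5: W_4 ← W_2 → W_5 ← W_3 ← W_0 → W_6
  W_2 is a fork here and W_2 is conditioned on, so the path is blocked at W_2.
All paths are blocked; W_4 ⊥ W_6 | {W_0, W_1, W_2, W_5} holds.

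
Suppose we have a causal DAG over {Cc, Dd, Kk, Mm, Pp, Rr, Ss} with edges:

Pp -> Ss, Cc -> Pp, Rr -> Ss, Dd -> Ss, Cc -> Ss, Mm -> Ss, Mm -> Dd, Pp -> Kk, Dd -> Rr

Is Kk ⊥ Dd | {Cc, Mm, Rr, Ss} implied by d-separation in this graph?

6 paths connect Kk and Dd; each must be blocked for d-separation to hold:
Path 1: Kk ← Pp ← Cc → Ss ← Dd
  Cc is a fork here and Cc is conditioned on, so the path is blocked at Cc.
Path 2: Kk ← Pp ← Cc → Ss ← Mm → Dd
  Cc is a fork here and Cc is conditioned on, so the path is blocked at Cc.
Path 3: Kk ← Pp ← Cc → Ss ← Rr ← Dd
  Cc is a fork here and Cc is conditioned on, so the path is blocked at Cc.
Path 4: Kk ← Pp → Ss ← Dd
  Pp is a fork and Pp is not conditioned on; Ss is a collider and Ss is conditioned on, which opens it — no node blocks this path, so it is active.
Path 5: Kk ← Pp → Ss ← Mm → Dd
  Mm is a fork here and Mm is conditioned on, so the path is blocked at Mm.
Path 6: Kk ← Pp → Ss ← Rr ← Dd
  Rr is a chain here and Rr is conditioned on, so the path is blocked at Rr.
Because an active path exists, Kk and Dd are not d-separated.

No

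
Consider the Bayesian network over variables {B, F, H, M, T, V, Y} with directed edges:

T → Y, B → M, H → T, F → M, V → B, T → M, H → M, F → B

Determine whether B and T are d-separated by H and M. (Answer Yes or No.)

We examine all 4 paths between B and T:
  1. B → M ← T — M:collider[open] ⇒ active
  2. B → M ← H → T — M:collider[open]; H:fork[blocks] ⇒ blocked
  3. B ← F → M ← T — F:fork[open]; M:collider[open] ⇒ active
  4. B ← F → M ← H → T — F:fork[open]; M:collider[open]; H:fork[blocks] ⇒ blocked
At least one path is unblocked, so d-separation fails.

No — B and T are not d-separated given {H, M}.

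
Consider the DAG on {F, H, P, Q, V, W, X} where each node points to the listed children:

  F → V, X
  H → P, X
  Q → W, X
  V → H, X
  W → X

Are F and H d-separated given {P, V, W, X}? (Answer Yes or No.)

No — F and H are not d-separated given {P, V, W, X}.

There are 4 undirected paths between F and H; checking each against the conditioning set {P, V, W, X}:
  1. F → X ← V → H — X:collider[open]; V:fork[blocks] ⇒ blocked
  2. F → X ← H — X:collider[open] ⇒ active
  3. F → V → X ← H — V:chain[blocks]; X:collider[open] ⇒ blocked
  4. F → V → H — V:chain[blocks] ⇒ blocked
At least one path is unblocked, so d-separation fails.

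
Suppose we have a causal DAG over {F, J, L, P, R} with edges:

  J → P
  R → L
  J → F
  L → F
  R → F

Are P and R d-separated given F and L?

There are 2 undirected paths between P and R; checking each against the conditioning set {F, L}:
Path 1: P ← J → F ← R
  J is a fork and J is not conditioned on; F is a collider and F is conditioned on, which opens it — no node blocks this path, so it is active.
Path 2: P ← J → F ← L ← R
  L is a chain here and L is conditioned on, so the path is blocked at L.
At least one path is unblocked, so d-separation fails.

No — P and R are not d-separated given {F, L}.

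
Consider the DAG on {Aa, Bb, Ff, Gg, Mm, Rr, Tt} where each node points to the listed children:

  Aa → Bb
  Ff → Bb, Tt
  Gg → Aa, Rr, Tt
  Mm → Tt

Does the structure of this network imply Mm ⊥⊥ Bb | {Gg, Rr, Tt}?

No — Mm and Bb are not d-separated given {Gg, Rr, Tt}.

There are 2 undirected paths between Mm and Bb; checking each against the conditioning set {Gg, Rr, Tt}:
Path 1: Mm → Tt ← Gg → Aa → Bb
  Gg is a fork here and Gg is conditioned on, so the path is blocked at Gg.
Path 2: Mm → Tt ← Ff → Bb
  Tt is a collider and Tt is conditioned on, which opens it; Ff is a fork and Ff is not conditioned on — no node blocks this path, so it is active.
Because an active path exists, Mm and Bb are not d-separated.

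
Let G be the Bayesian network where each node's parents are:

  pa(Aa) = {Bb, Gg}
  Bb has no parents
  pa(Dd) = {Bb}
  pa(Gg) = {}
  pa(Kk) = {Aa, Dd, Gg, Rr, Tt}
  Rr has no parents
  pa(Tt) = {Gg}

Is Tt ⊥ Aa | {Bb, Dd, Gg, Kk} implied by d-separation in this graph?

No

We examine all 6 paths between Tt and Aa:
Path 1: Tt → Kk ← Dd ← Bb → Aa
  Dd is a chain here and Dd is conditioned on, so the path is blocked at Dd.
Path 2: Tt → Kk ← Aa
  Kk is a collider and Kk is conditioned on, which opens it — no node blocks this path, so it is active.
Path 3: Tt → Kk ← Gg → Aa
  Gg is a fork here and Gg is conditioned on, so the path is blocked at Gg.
Path 4: Tt ← Gg → Kk ← Dd ← Bb → Aa
  Gg is a fork here and Gg is conditioned on, so the path is blocked at Gg.
Path 5: Tt ← Gg → Kk ← Aa
  Gg is a fork here and Gg is conditioned on, so the path is blocked at Gg.
Path 6: Tt ← Gg → Aa
  Gg is a fork here and Gg is conditioned on, so the path is blocked at Gg.
At least one path is unblocked, so d-separation fails.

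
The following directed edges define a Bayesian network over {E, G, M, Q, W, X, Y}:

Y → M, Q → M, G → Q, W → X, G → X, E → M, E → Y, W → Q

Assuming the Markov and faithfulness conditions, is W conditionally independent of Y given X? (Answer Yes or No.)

We examine all 4 paths between W and Y:
Path 1: W → X ← G → Q → M ← Y
  M is a collider here and neither M nor any of its descendants is conditioned on, so the collider stays closed — the path is blocked at M.
Path 2: W → X ← G → Q → M ← E → Y
  M is a collider here and neither M nor any of its descendants is conditioned on, so the collider stays closed — the path is blocked at M.
Path 3: W → Q → M ← Y
  M is a collider here and neither M nor any of its descendants is conditioned on, so the collider stays closed — the path is blocked at M.
Path 4: W → Q → M ← E → Y
  M is a collider here and neither M nor any of its descendants is conditioned on, so the collider stays closed — the path is blocked at M.
Since every path is blocked, d-separation holds.

Yes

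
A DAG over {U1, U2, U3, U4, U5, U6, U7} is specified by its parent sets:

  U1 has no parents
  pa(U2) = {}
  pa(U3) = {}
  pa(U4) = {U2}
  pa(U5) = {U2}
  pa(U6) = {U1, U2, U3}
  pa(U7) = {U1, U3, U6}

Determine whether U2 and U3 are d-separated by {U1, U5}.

There are 3 undirected paths between U2 and U3; checking each against the conditioning set {U1, U5}:
Path 1: U2 → U6 → U7 ← U3
  U7 is a collider here and neither U7 nor any of its descendants is conditioned on, so the collider stays closed — the path is blocked at U7.
Path 2: U2 → U6 ← U3
  U6 is a collider here and neither U6 nor any of its descendants is conditioned on, so the collider stays closed — the path is blocked at U6.
Path 3: U2 → U6 ← U1 → U7 ← U3
  U6 is a collider here and neither U6 nor any of its descendants is conditioned on, so the collider stays closed — the path is blocked at U6.
Since every path is blocked, d-separation holds.

Yes — U2 and U3 are d-separated given {U1, U5}.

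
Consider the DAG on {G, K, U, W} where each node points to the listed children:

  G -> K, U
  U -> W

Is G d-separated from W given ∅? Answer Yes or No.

No

There is one path between G and W:
Path 1: G → U → W
  U is a chain and U is not conditioned on — no node blocks this path, so it is active.
At least one path is unblocked, so d-separation fails.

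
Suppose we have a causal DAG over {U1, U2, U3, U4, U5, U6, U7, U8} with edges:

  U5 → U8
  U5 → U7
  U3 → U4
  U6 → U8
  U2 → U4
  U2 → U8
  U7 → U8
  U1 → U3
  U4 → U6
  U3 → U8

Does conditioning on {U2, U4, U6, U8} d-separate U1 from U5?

We examine all 6 paths between U1 and U5:
Path 1: U1 → U3 → U8 ← U5
  U3 is a chain and U3 is not conditioned on; U8 is a collider and U8 is conditioned on, which opens it — no node blocks this path, so it is active.
Path 2: U1 → U3 → U8 ← U7 ← U5
  U3 is a chain and U3 is not conditioned on; U8 is a collider and U8 is conditioned on, which opens it; U7 is a chain and U7 is not conditioned on — no node blocks this path, so it is active.
Path 3: U1 → U3 → U4 ← U2 → U8 ← U5
  U2 is a fork here and U2 is conditioned on, so the path is blocked at U2.
Path 4: U1 → U3 → U4 ← U2 → U8 ← U7 ← U5
  U2 is a fork here and U2 is conditioned on, so the path is blocked at U2.
Path 5: U1 → U3 → U4 → U6 → U8 ← U5
  U4 is a chain here and U4 is conditioned on, so the path is blocked at U4.
Path 6: U1 → U3 → U4 → U6 → U8 ← U7 ← U5
  U4 is a chain here and U4 is conditioned on, so the path is blocked at U4.
At least one path is unblocked, so d-separation fails.

No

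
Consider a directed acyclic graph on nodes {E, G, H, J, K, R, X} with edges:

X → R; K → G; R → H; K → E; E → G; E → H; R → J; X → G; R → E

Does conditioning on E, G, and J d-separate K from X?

No — K and X are not d-separated given {E, G, J}.

There are 6 undirected paths between K and X; checking each against the conditioning set {E, G, J}:
  1. K → G ← X — G:collider[open] ⇒ active
  2. K → G ← E → H ← R ← X — G:collider[open]; E:fork[blocks]; H:collider[blocks]; R:chain[open] ⇒ blocked
  3. K → G ← E ← R ← X — G:collider[open]; E:chain[blocks]; R:chain[open] ⇒ blocked
  4. K → E → G ← X — E:chain[blocks]; G:collider[open] ⇒ blocked
  5. K → E → H ← R ← X — E:chain[blocks]; H:collider[blocks]; R:chain[open] ⇒ blocked
  6. K → E ← R ← X — E:collider[open]; R:chain[open] ⇒ active
Since the path K → G ← X is active, K and X are not d-separated given {E, G, J}.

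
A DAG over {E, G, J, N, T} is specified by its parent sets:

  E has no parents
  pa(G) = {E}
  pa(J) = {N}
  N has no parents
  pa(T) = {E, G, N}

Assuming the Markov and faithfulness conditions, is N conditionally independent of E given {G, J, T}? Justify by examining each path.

There are 2 undirected paths between N and E; checking each against the conditioning set {G, J, T}:
  1. N → T ← E — T:collider[open] ⇒ active
  2. N → T ← G ← E — T:collider[open]; G:chain[blocks] ⇒ blocked
At least one path is unblocked, so d-separation fails.

No — N and E are not d-separated given {G, J, T}.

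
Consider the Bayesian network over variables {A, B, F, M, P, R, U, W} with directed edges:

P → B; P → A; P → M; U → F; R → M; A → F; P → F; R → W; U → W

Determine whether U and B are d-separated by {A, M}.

There are 3 undirected paths between U and B; checking each against the conditioning set {A, M}:
Path 1: U → F ← A ← P → B
  F is a collider here and neither F nor any of its descendants is conditioned on, so the collider stays closed — the path is blocked at F.
Path 2: U → F ← P → B
  F is a collider here and neither F nor any of its descendants is conditioned on, so the collider stays closed — the path is blocked at F.
Path 3: U → W ← R → M ← P → B
  W is a collider here and neither W nor any of its descendants is conditioned on, so the collider stays closed — the path is blocked at W.
Every path is blocked, so U and B are d-separated given {A, M}.

Yes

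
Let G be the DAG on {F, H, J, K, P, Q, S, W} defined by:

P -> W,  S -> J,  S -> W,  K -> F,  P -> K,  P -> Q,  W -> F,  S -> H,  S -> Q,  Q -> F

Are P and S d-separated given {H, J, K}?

There are 6 undirected paths between P and S; checking each against the conditioning set {H, J, K}:
Path 1: P → K → F ← W ← S
  K is a chain here and K is conditioned on, so the path is blocked at K.
Path 2: P → K → F ← Q ← S
  K is a chain here and K is conditioned on, so the path is blocked at K.
Path 3: P → W → F ← Q ← S
  F is a collider here and neither F nor any of its descendants is conditioned on, so the collider stays closed — the path is blocked at F.
Path 4: P → W ← S
  W is a collider here and neither W nor any of its descendants is conditioned on, so the collider stays closed — the path is blocked at W.
Path 5: P → Q → F ← W ← S
  F is a collider here and neither F nor any of its descendants is conditioned on, so the collider stays closed — the path is blocked at F.
Path 6: P → Q ← S
  Q is a collider here and neither Q nor any of its descendants is conditioned on, so the collider stays closed — the path is blocked at Q.
Since every path is blocked, d-separation holds.

Yes — P and S are d-separated given {H, J, K}.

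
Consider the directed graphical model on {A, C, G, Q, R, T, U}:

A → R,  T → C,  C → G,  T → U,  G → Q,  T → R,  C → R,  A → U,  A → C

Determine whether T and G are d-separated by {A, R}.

There are 5 undirected paths between T and G; checking each against the conditioning set {A, R}:
Path 1: T → U ← A → R ← C → G
  U is a collider here and neither U nor any of its descendants is conditioned on, so the collider stays closed — the path is blocked at U.
Path 2: T → U ← A → C → G
  U is a collider here and neither U nor any of its descendants is conditioned on, so the collider stays closed — the path is blocked at U.
Path 3: T → R ← A → C → G
  A is a fork here and A is conditioned on, so the path is blocked at A.
Path 4: T → R ← C → G
  R is a collider and R is conditioned on, which opens it; C is a fork and C is not conditioned on — no node blocks this path, so it is active.
Path 5: T → C → G
  C is a chain and C is not conditioned on — no node blocks this path, so it is active.
At least one path is unblocked, so d-separation fails.

No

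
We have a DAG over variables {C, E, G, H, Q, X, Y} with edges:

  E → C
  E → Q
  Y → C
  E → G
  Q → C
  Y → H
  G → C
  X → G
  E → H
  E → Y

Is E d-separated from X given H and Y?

Yes — E and X are d-separated given {H, Y}.

We examine all 5 paths between E and X:
Path 1: E → C ← G ← X
  C is a collider here and neither C nor any of its descendants is conditioned on, so the collider stays closed — the path is blocked at C.
Path 2: E → G ← X
  G is a collider here and neither G nor any of its descendants is conditioned on, so the collider stays closed — the path is blocked at G.
Path 3: E → Y → C ← G ← X
  Y is a chain here and Y is conditioned on, so the path is blocked at Y.
Path 4: E → H ← Y → C ← G ← X
  Y is a fork here and Y is conditioned on, so the path is blocked at Y.
Path 5: E → Q → C ← G ← X
  C is a collider here and neither C nor any of its descendants is conditioned on, so the collider stays closed — the path is blocked at C.
All paths are blocked; E ⊥ X | {H, Y} holds.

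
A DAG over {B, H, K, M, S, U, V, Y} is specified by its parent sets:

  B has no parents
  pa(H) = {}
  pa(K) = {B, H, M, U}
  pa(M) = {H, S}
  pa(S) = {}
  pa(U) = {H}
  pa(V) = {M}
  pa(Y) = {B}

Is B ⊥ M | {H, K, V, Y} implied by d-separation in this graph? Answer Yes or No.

3 paths connect B and M; each must be blocked for d-separation to hold:
  1. B → K ← U ← H → M — K:collider[open]; U:chain[open]; H:fork[blocks] ⇒ blocked
  2. B → K ← M — K:collider[open] ⇒ active
  3. B → K ← H → M — K:collider[open]; H:fork[blocks] ⇒ blocked
At least one path is unblocked, so d-separation fails.

No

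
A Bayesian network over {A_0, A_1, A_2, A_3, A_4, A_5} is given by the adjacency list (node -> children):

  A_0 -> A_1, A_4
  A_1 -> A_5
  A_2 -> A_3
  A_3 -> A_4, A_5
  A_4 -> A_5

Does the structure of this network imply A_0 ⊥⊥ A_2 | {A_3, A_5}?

There are 4 undirected paths between A_0 and A_2; checking each against the conditioning set {A_3, A_5}:
  1. A_0 → A_1 → A_5 ← A_3 ← A_2 — A_1:chain[open]; A_5:collider[open]; A_3:chain[blocks] ⇒ blocked
  2. A_0 → A_1 → A_5 ← A_4 ← A_3 ← A_2 — A_1:chain[open]; A_5:collider[open]; A_4:chain[open]; A_3:chain[blocks] ⇒ blocked
  3. A_0 → A_4 → A_5 ← A_3 ← A_2 — A_4:chain[open]; A_5:collider[open]; A_3:chain[blocks] ⇒ blocked
  4. A_0 → A_4 ← A_3 ← A_2 — A_4:collider[open]; A_3:chain[blocks] ⇒ blocked
Every path is blocked, so A_0 and A_2 are d-separated given {A_3, A_5}.

Yes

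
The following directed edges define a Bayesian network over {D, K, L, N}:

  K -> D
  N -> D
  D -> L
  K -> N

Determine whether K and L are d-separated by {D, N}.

Yes — K and L are d-separated given {D, N}.

2 paths connect K and L; each must be blocked for d-separation to hold:
Path 1: K → D → L
  D is a chain here and D is conditioned on, so the path is blocked at D.
Path 2: K → N → D → L
  N is a chain here and N is conditioned on, so the path is blocked at N.
All paths are blocked; K ⊥ L | {D, N} holds.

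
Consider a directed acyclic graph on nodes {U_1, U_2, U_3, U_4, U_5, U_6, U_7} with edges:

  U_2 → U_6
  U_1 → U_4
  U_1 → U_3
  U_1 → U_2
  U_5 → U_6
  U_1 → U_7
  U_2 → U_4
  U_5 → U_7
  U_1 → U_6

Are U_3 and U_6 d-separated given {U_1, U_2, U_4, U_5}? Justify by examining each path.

Yes — U_3 and U_6 are d-separated given {U_1, U_2, U_4, U_5}.

Enumerating the 4 paths from U_3 to U_6 and testing each for blocking by {U_1, U_2, U_4, U_5}:
Path 1: U_3 ← U_1 → U_4 ← U_2 → U_6
  U_1 is a fork here and U_1 is conditioned on, so the path is blocked at U_1.
Path 2: U_3 ← U_1 → U_2 → U_6
  U_1 is a fork here and U_1 is conditioned on, so the path is blocked at U_1.
Path 3: U_3 ← U_1 → U_6
  U_1 is a fork here and U_1 is conditioned on, so the path is blocked at U_1.
Path 4: U_3 ← U_1 → U_7 ← U_5 → U_6
  U_1 is a fork here and U_1 is conditioned on, so the path is blocked at U_1.
All paths are blocked; U_3 ⊥ U_6 | {U_1, U_2, U_4, U_5} holds.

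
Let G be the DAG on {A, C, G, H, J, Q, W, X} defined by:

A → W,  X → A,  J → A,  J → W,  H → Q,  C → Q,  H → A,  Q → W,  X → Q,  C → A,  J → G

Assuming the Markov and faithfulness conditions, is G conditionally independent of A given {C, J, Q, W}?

Yes

There are 5 undirected paths between G and A; checking each against the conditioning set {C, J, Q, W}:
Path 1: G ← J → A
  J is a fork here and J is conditioned on, so the path is blocked at J.
Path 2: G ← J → W ← Q ← H → A
  J is a fork here and J is conditioned on, so the path is blocked at J.
Path 3: G ← J → W ← Q ← X → A
  J is a fork here and J is conditioned on, so the path is blocked at J.
Path 4: G ← J → W ← Q ← C → A
  J is a fork here and J is conditioned on, so the path is blocked at J.
Path 5: G ← J → W ← A
  J is a fork here and J is conditioned on, so the path is blocked at J.
Since every path is blocked, d-separation holds.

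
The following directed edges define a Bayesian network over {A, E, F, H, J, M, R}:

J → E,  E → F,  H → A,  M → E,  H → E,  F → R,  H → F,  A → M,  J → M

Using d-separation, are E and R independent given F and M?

There are 4 undirected paths between E and R; checking each against the conditioning set {F, M}:
  1. E ← M ← A ← H → F → R — M:chain[blocks]; A:chain[open]; H:fork[open]; F:chain[blocks] ⇒ blocked
  2. E ← J → M ← A ← H → F → R — J:fork[open]; M:collider[open]; A:chain[open]; H:fork[open]; F:chain[blocks] ⇒ blocked
  3. E → F → R — F:chain[blocks] ⇒ blocked
  4. E ← H → F → R — H:fork[open]; F:chain[blocks] ⇒ blocked
Every path is blocked, so E and R are d-separated given {F, M}.

Yes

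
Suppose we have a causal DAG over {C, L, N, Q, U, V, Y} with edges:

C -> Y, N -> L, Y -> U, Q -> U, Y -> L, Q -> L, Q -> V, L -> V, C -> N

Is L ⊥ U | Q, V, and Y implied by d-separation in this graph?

There are 4 undirected paths between L and U; checking each against the conditioning set {Q, V, Y}:
Path 1: L ← N ← C → Y → U
  Y is a chain here and Y is conditioned on, so the path is blocked at Y.
Path 2: L → V ← Q → U
  Q is a fork here and Q is conditioned on, so the path is blocked at Q.
Path 3: L ← Q → U
  Q is a fork here and Q is conditioned on, so the path is blocked at Q.
Path 4: L ← Y → U
  Y is a fork here and Y is conditioned on, so the path is blocked at Y.
Since every path is blocked, d-separation holds.

Yes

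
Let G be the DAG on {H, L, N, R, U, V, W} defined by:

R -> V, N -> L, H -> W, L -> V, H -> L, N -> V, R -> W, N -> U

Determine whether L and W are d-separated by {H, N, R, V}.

Yes

We examine all 3 paths between L and W:
Path 1: L ← H → W
  H is a fork here and H is conditioned on, so the path is blocked at H.
Path 2: L ← N → V ← R → W
  N is a fork here and N is conditioned on, so the path is blocked at N.
Path 3: L → V ← R → W
  R is a fork here and R is conditioned on, so the path is blocked at R.
All paths are blocked; L ⊥ W | {H, N, R, V} holds.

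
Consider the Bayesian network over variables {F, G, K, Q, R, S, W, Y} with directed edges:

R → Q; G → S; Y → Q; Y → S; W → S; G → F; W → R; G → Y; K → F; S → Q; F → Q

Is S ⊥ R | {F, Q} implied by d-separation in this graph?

No

There are 6 undirected paths between S and R; checking each against the conditioning set {F, Q}:
Path 1: S → Q ← R
  Q is a collider and Q is conditioned on, which opens it — no node blocks this path, so it is active.
Path 2: S ← G → Y → Q ← R
  G is a fork and G is not conditioned on; Y is a chain and Y is not conditioned on; Q is a collider and Q is conditioned on, which opens it — no node blocks this path, so it is active.
Path 3: S ← G → F → Q ← R
  F is a chain here and F is conditioned on, so the path is blocked at F.
Path 4: S ← Y → Q ← R
  Y is a fork and Y is not conditioned on; Q is a collider and Q is conditioned on, which opens it — no node blocks this path, so it is active.
Path 5: S ← Y ← G → F → Q ← R
  F is a chain here and F is conditioned on, so the path is blocked at F.
Path 6: S ← W → R
  W is a fork and W is not conditioned on — no node blocks this path, so it is active.
Since the path S → Q ← R is active, S and R are not d-separated given {F, Q}.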